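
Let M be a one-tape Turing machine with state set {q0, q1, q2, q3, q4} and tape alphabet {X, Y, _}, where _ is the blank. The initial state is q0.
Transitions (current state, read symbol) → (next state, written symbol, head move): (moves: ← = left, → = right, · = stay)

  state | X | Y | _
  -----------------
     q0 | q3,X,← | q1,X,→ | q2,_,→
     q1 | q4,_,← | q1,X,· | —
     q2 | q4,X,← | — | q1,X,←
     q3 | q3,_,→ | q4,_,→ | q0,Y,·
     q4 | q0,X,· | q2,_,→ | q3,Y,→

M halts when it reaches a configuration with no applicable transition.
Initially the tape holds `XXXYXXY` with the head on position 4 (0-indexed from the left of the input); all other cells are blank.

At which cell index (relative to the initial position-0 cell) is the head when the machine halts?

state=q0 head=4 tape=XXXY[X]XY   (q0,X)→(q3,X,←)
state=q3 head=3 tape=XXX[Y]XXY   (q3,Y)→(q4,_,→)
state=q4 head=4 tape=XXX_[X]XY   (q4,X)→(q0,X,·)
state=q0 head=4 tape=XXX_[X]XY   (q0,X)→(q3,X,←)
state=q3 head=3 tape=XXX[_]XXY   (q3,_)→(q0,Y,·)
state=q0 head=3 tape=XXX[Y]XXY   (q0,Y)→(q1,X,→)
state=q1 head=4 tape=XXXX[X]XY   (q1,X)→(q4,_,←)
state=q4 head=3 tape=XXX[X]_XY   (q4,X)→(q0,X,·)
state=q0 head=3 tape=XXX[X]_XY   (q0,X)→(q3,X,←)
state=q3 head=2 tape=XX[X]X_XY   (q3,X)→(q3,_,→)
state=q3 head=3 tape=XX_[X]_XY   (q3,X)→(q3,_,→)
state=q3 head=4 tape=XX__[_]XY   (q3,_)→(q0,Y,·)
state=q0 head=4 tape=XX__[Y]XY   (q0,Y)→(q1,X,→)
state=q1 head=5 tape=XX__X[X]Y   (q1,X)→(q4,_,←)
state=q4 head=4 tape=XX__[X]_Y   (q4,X)→(q0,X,·)
state=q0 head=4 tape=XX__[X]_Y   (q0,X)→(q3,X,←)
state=q3 head=3 tape=XX_[_]X_Y   (q3,_)→(q0,Y,·)
state=q0 head=3 tape=XX_[Y]X_Y   (q0,Y)→(q1,X,→)
state=q1 head=4 tape=XX_X[X]_Y   (q1,X)→(q4,_,←)
state=q4 head=3 tape=XX_[X]__Y   (q4,X)→(q0,X,·)
state=q0 head=3 tape=XX_[X]__Y   (q0,X)→(q3,X,←)
state=q3 head=2 tape=XX[_]X__Y   (q3,_)→(q0,Y,·)
state=q0 head=2 tape=XX[Y]X__Y   (q0,Y)→(q1,X,→)
state=q1 head=3 tape=XXX[X]__Y   (q1,X)→(q4,_,←)
state=q4 head=2 tape=XX[X]___Y   (q4,X)→(q0,X,·)
state=q0 head=2 tape=XX[X]___Y   (q0,X)→(q3,X,←)
state=q3 head=1 tape=X[X]X___Y   (q3,X)→(q3,_,→)
state=q3 head=2 tape=X_[X]___Y   (q3,X)→(q3,_,→)
state=q3 head=3 tape=X__[_]__Y   (q3,_)→(q0,Y,·)
state=q0 head=3 tape=X__[Y]__Y   (q0,Y)→(q1,X,→)
state=q1 head=4 tape=X__X[_]_Y
At halt the head is at cell 4.

4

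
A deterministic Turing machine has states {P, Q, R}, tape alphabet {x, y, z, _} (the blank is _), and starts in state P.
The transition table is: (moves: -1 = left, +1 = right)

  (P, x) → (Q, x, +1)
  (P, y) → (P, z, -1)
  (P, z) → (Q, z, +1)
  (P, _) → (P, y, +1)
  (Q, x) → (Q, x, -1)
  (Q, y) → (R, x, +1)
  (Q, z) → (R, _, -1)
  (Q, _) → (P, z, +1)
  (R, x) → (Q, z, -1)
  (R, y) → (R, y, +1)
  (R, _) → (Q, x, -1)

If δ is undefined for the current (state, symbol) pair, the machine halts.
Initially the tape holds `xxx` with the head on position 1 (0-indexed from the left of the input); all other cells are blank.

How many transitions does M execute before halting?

29

P | _____x[x]x   read x → write x, move +1, go to Q
Q | _____xx[x]   read x → write x, move -1, go to Q
Q | _____x[x]x   read x → write x, move -1, go to Q
Q | _____[x]xx   read x → write x, move -1, go to Q
Q | ____[_]xxx   read _ → write z, move +1, go to P
P | ____z[x]xx   read x → write x, move +1, go to Q
Q | ____zx[x]x   read x → write x, move -1, go to Q
Q | ____z[x]xx   read x → write x, move -1, go to Q
Q | ____[z]xxx   read z → write _, move -1, go to R
R | ___[_]_xxx   read _ → write x, move -1, go to Q
Q | __[_]x_xxx   read _ → write z, move +1, go to P
P | __z[x]_xxx   read x → write x, move +1, go to Q
Q | __zx[_]xxx   read _ → write z, move +1, go to P
P | __zxz[x]xx   read x → write x, move +1, go to Q
Q | __zxzx[x]x   read x → write x, move -1, go to Q
Q | __zxz[x]xx   read x → write x, move -1, go to Q
Q | __zx[z]xxx   read z → write _, move -1, go to R
R | __z[x]_xxx   read x → write z, move -1, go to Q
Q | __[z]z_xxx   read z → write _, move -1, go to R
R | _[_]_z_xxx   read _ → write x, move -1, go to Q
Q | [_]x_z_xxx   read _ → write z, move +1, go to P
P | z[x]_z_xxx   read x → write x, move +1, go to Q
Q | zx[_]z_xxx   read _ → write z, move +1, go to P
P | zxz[z]_xxx   read z → write z, move +1, go to Q
Q | zxzz[_]xxx   read _ → write z, move +1, go to P
P | zxzzz[x]xx   read x → write x, move +1, go to Q
Q | zxzzzx[x]x   read x → write x, move -1, go to Q
Q | zxzzz[x]xx   read x → write x, move -1, go to Q
Q | zxzz[z]xxx   read z → write _, move -1, go to R
R | zxz[z]_xxx
M halts after 29 transitions.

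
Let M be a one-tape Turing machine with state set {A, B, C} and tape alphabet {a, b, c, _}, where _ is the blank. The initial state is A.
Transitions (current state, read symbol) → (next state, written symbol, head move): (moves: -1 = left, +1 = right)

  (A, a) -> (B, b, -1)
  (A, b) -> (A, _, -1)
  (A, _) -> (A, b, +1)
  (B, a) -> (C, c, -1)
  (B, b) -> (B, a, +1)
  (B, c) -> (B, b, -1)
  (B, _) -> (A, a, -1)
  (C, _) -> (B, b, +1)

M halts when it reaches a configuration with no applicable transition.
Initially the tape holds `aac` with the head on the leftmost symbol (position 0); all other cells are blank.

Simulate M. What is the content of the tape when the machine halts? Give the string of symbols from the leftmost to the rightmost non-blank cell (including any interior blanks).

aaacc

A | __[a]ac   read a → write b, move -1, go to B
B | _[_]bac   read _ → write a, move -1, go to A
A | [_]abac   read _ → write b, move +1, go to A
A | b[a]bac   read a → write b, move -1, go to B
B | [b]bbac   read b → write a, move +1, go to B
B | a[b]bac   read b → write a, move +1, go to B
B | aa[b]ac   read b → write a, move +1, go to B
B | aaa[a]c   read a → write c, move -1, go to C
C | aa[a]cc
The non-blank tape span at halt is aaacc.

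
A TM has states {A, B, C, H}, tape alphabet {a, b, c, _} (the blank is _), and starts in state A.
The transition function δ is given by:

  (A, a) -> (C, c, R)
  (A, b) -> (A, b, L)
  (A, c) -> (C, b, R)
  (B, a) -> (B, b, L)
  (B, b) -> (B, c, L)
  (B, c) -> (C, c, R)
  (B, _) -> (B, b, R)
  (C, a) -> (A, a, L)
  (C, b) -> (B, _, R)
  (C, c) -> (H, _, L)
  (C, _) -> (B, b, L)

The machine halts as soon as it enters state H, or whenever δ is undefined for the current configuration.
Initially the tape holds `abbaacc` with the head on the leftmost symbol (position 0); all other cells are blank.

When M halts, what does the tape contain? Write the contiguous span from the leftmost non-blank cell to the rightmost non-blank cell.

state=A head=0 tape=_[a]bbaacc   (A,a)→(C,c,R)
state=C head=1 tape=_c[b]baacc   (C,b)→(B,_,R)
state=B head=2 tape=_c_[b]aacc   (B,b)→(B,c,L)
state=B head=1 tape=_c[_]caacc   (B,_)→(B,b,R)
state=B head=2 tape=_cb[c]aacc   (B,c)→(C,c,R)
state=C head=3 tape=_cbc[a]acc   (C,a)→(A,a,L)
state=A head=2 tape=_cb[c]aacc   (A,c)→(C,b,R)
state=C head=3 tape=_cbb[a]acc   (C,a)→(A,a,L)
state=A head=2 tape=_cb[b]aacc   (A,b)→(A,b,L)
state=A head=1 tape=_c[b]baacc   (A,b)→(A,b,L)
state=A head=0 tape=_[c]bbaacc   (A,c)→(C,b,R)
state=C head=1 tape=_b[b]baacc   (C,b)→(B,_,R)
state=B head=2 tape=_b_[b]aacc   (B,b)→(B,c,L)
state=B head=1 tape=_b[_]caacc   (B,_)→(B,b,R)
state=B head=2 tape=_bb[c]aacc   (B,c)→(C,c,R)
state=C head=3 tape=_bbc[a]acc   (C,a)→(A,a,L)
state=A head=2 tape=_bb[c]aacc   (A,c)→(C,b,R)
state=C head=3 tape=_bbb[a]acc   (C,a)→(A,a,L)
state=A head=2 tape=_bb[b]aacc   (A,b)→(A,b,L)
state=A head=1 tape=_b[b]baacc   (A,b)→(A,b,L)
state=A head=0 tape=_[b]bbaacc   (A,b)→(A,b,L)
state=A head=-1 tape=[_]bbbaacc
The non-blank tape span at halt is bbbaacc.

bbbaacc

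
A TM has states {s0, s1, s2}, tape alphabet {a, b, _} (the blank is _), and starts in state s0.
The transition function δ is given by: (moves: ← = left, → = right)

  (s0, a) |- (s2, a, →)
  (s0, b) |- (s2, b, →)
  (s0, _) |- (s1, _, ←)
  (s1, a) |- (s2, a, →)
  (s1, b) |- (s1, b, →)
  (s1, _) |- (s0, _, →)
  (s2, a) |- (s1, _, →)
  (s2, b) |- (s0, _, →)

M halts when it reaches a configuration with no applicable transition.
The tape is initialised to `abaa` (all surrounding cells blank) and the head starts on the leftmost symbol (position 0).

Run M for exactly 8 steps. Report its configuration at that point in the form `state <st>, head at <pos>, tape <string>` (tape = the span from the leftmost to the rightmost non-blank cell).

state s1, head at 4, tape a_a

s0 | [a]baa__   read a → write a, move →, go to s2
s2 | a[b]aa__   read b → write _, move →, go to s0
s0 | a_[a]a__   read a → write a, move →, go to s2
s2 | a_a[a]__   read a → write _, move →, go to s1
s1 | a_a_[_]_   read _ → write _, move →, go to s0
s0 | a_a__[_]   read _ → write _, move ←, go to s1
s1 | a_a_[_]_   read _ → write _, move →, go to s0
s0 | a_a__[_]   read _ → write _, move ←, go to s1
s1 | a_a_[_]_
After 8 steps: state s1, head at 4, tape a_a.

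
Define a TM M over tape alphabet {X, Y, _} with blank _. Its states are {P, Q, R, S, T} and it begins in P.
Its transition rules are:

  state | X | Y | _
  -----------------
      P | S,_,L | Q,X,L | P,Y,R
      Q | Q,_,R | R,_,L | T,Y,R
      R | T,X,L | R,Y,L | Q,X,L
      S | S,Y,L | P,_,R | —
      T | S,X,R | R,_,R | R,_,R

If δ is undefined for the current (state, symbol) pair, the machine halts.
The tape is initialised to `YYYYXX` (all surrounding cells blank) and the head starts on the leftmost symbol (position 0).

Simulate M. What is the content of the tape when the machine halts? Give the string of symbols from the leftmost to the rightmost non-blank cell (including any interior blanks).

state=P head=0 tape=_[Y]YYYXX   (P,Y)→(Q,X,L)
state=Q head=-1 tape=[_]XYYYXX   (Q,_)→(T,Y,R)
state=T head=0 tape=Y[X]YYYXX   (T,X)→(S,X,R)
state=S head=1 tape=YX[Y]YYXX   (S,Y)→(P,_,R)
state=P head=2 tape=YX_[Y]YXX   (P,Y)→(Q,X,L)
state=Q head=1 tape=YX[_]XYXX   (Q,_)→(T,Y,R)
state=T head=2 tape=YXY[X]YXX   (T,X)→(S,X,R)
state=S head=3 tape=YXYX[Y]XX   (S,Y)→(P,_,R)
state=P head=4 tape=YXYX_[X]X   (P,X)→(S,_,L)
state=S head=3 tape=YXYX[_]_X
The non-blank tape span at halt is YXYX__X.

YXYX__X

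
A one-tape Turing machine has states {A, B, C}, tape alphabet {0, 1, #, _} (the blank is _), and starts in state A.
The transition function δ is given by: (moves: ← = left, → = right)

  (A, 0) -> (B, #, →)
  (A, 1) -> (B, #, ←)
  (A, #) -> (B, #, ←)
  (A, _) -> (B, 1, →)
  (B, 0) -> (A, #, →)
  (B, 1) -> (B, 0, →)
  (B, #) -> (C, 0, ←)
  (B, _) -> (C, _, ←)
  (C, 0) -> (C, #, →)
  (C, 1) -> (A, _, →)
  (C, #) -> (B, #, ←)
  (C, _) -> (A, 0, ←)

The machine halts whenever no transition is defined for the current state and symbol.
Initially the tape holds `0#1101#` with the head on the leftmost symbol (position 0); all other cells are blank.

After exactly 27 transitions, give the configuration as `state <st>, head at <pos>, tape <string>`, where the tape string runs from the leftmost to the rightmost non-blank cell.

state A, head at -3, tape 1#0#0#0#101#

A | _____[0]#1101#   read 0 → write #, move →, go to B
B | _____#[#]1101#   read # → write 0, move ←, go to C
C | _____[#]01101#   read # → write #, move ←, go to B
B | ____[_]#01101#   read _ → write _, move ←, go to C
C | ___[_]_#01101#   read _ → write 0, move ←, go to A
A | __[_]0_#01101#   read _ → write 1, move →, go to B
B | __1[0]_#01101#   read 0 → write #, move →, go to A
A | __1#[_]#01101#   read _ → write 1, move →, go to B
B | __1#1[#]01101#   read # → write 0, move ←, go to C
C | __1#[1]001101#   read 1 → write _, move →, go to A
A | __1#_[0]01101#   read 0 → write #, move →, go to B
B | __1#_#[0]1101#   read 0 → write #, move →, go to A
A | __1#_##[1]101#   read 1 → write #, move ←, go to B
B | __1#_#[#]#101#   read # → write 0, move ←, go to C
C | __1#_[#]0#101#   read # → write #, move ←, go to B
B | __1#[_]#0#101#   read _ → write _, move ←, go to C
C | __1[#]_#0#101#   read # → write #, move ←, go to B
B | __[1]#_#0#101#   read 1 → write 0, move →, go to B
B | __0[#]_#0#101#   read # → write 0, move ←, go to C
C | __[0]0_#0#101#   read 0 → write #, move →, go to C
C | __#[0]_#0#101#   read 0 → write #, move →, go to C
C | __##[_]#0#101#   read _ → write 0, move ←, go to A
A | __#[#]0#0#101#   read # → write #, move ←, go to B
B | __[#]#0#0#101#   read # → write 0, move ←, go to C
C | _[_]0#0#0#101#   read _ → write 0, move ←, go to A
A | [_]00#0#0#101#   read _ → write 1, move →, go to B
B | 1[0]0#0#0#101#   read 0 → write #, move →, go to A
A | 1#[0]#0#0#101#
After 27 steps: state A, head at -3, tape 1#0#0#0#101#.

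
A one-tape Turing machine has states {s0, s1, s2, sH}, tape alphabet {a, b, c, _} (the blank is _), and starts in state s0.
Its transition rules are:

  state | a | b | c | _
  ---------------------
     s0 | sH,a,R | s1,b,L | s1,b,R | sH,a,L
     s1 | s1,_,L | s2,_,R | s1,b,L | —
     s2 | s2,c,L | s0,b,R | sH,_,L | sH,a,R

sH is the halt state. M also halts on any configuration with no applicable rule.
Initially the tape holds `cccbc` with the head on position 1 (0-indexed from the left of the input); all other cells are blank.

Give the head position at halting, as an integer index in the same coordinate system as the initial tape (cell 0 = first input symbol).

state=s0 head=1 tape=c[c]cbc_   (s0,c)→(s1,b,R)
state=s1 head=2 tape=cb[c]bc_   (s1,c)→(s1,b,L)
state=s1 head=1 tape=c[b]bbc_   (s1,b)→(s2,_,R)
state=s2 head=2 tape=c_[b]bc_   (s2,b)→(s0,b,R)
state=s0 head=3 tape=c_b[b]c_   (s0,b)→(s1,b,L)
state=s1 head=2 tape=c_[b]bc_   (s1,b)→(s2,_,R)
state=s2 head=3 tape=c__[b]c_   (s2,b)→(s0,b,R)
state=s0 head=4 tape=c__b[c]_   (s0,c)→(s1,b,R)
state=s1 head=5 tape=c__bb[_]
At halt the head is at cell 5.

5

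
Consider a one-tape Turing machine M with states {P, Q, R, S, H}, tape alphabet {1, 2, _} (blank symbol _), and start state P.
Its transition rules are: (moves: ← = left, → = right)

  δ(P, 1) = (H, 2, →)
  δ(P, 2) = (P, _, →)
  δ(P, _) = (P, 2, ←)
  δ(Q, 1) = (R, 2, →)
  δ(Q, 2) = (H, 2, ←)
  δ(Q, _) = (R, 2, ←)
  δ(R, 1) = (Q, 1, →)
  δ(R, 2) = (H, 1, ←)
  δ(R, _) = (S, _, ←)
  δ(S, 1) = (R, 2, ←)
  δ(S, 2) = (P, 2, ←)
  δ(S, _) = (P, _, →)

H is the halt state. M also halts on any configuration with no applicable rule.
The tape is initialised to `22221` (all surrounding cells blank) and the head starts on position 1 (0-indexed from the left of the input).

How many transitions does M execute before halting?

P | 2[2]221_   read 2 → write _, move →, go to P
P | 2_[2]21_   read 2 → write _, move →, go to P
P | 2__[2]1_   read 2 → write _, move →, go to P
P | 2___[1]_   read 1 → write 2, move →, go to H
H | 2___2[_]
M halts after 4 transitions.

4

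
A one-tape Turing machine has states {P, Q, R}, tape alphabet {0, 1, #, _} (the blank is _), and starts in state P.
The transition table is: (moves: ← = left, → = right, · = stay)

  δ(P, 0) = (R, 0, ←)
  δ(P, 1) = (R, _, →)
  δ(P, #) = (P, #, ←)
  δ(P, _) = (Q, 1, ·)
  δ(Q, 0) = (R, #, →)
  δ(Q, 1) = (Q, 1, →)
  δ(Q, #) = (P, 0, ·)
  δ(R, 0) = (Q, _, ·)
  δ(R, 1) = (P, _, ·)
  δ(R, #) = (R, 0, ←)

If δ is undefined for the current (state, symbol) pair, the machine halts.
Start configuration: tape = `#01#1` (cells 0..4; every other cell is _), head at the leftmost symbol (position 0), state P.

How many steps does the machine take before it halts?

10

P | _[#]01#1   read # → write #, move ←, go to P
P | [_]#01#1   read _ → write 1, move ·, go to Q
Q | [1]#01#1   read 1 → write 1, move →, go to Q
Q | 1[#]01#1   read # → write 0, move ·, go to P
P | 1[0]01#1   read 0 → write 0, move ←, go to R
R | [1]001#1   read 1 → write _, move ·, go to P
P | [_]001#1   read _ → write 1, move ·, go to Q
Q | [1]001#1   read 1 → write 1, move →, go to Q
Q | 1[0]01#1   read 0 → write #, move →, go to R
R | 1#[0]1#1   read 0 → write _, move ·, go to Q
Q | 1#[_]1#1
M halts after 10 transitions.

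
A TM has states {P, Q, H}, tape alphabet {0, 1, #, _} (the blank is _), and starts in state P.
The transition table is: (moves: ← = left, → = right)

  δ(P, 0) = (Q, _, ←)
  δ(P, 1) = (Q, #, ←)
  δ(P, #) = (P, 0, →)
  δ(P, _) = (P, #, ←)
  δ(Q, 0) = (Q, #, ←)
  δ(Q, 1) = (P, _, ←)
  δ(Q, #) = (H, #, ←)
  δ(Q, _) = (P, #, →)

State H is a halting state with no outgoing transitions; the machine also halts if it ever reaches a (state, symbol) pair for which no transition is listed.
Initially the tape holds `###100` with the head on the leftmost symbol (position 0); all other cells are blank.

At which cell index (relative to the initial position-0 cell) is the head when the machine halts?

-2

state=P head=0 tape=__[#]##100   (P,#)→(P,0,→)
state=P head=1 tape=__0[#]#100   (P,#)→(P,0,→)
state=P head=2 tape=__00[#]100   (P,#)→(P,0,→)
state=P head=3 tape=__000[1]00   (P,1)→(Q,#,←)
state=Q head=2 tape=__00[0]#00   (Q,0)→(Q,#,←)
state=Q head=1 tape=__0[0]##00   (Q,0)→(Q,#,←)
state=Q head=0 tape=__[0]###00   (Q,0)→(Q,#,←)
state=Q head=-1 tape=_[_]####00   (Q,_)→(P,#,→)
state=P head=0 tape=_#[#]###00   (P,#)→(P,0,→)
state=P head=1 tape=_#0[#]##00   (P,#)→(P,0,→)
state=P head=2 tape=_#00[#]#00   (P,#)→(P,0,→)
state=P head=3 tape=_#000[#]00   (P,#)→(P,0,→)
state=P head=4 tape=_#0000[0]0   (P,0)→(Q,_,←)
state=Q head=3 tape=_#000[0]_0   (Q,0)→(Q,#,←)
state=Q head=2 tape=_#00[0]#_0   (Q,0)→(Q,#,←)
state=Q head=1 tape=_#0[0]##_0   (Q,0)→(Q,#,←)
state=Q head=0 tape=_#[0]###_0   (Q,0)→(Q,#,←)
state=Q head=-1 tape=_[#]####_0   (Q,#)→(H,#,←)
state=H head=-2 tape=[_]#####_0
At halt the head is at cell -2.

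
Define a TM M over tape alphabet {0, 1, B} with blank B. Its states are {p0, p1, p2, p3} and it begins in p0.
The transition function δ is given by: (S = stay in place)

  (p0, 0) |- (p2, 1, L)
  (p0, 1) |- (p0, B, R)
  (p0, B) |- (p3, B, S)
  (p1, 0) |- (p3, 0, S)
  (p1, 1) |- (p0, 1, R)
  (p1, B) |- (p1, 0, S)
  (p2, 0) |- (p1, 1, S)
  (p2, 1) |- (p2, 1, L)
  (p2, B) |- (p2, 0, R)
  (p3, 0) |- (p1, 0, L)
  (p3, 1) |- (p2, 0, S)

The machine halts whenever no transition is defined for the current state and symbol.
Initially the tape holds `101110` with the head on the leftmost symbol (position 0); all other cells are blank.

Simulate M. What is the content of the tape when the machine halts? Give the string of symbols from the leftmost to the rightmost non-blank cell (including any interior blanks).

p0 | [1]01110B   read 1 → write B, move R, go to p0
p0 | B[0]1110B   read 0 → write 1, move L, go to p2
p2 | [B]11110B   read B → write 0, move R, go to p2
p2 | 0[1]1110B   read 1 → write 1, move L, go to p2
p2 | [0]11110B   read 0 → write 1, move S, go to p1
p1 | [1]11110B   read 1 → write 1, move R, go to p0
p0 | 1[1]1110B   read 1 → write B, move R, go to p0
p0 | 1B[1]110B   read 1 → write B, move R, go to p0
p0 | 1BB[1]10B   read 1 → write B, move R, go to p0
p0 | 1BBB[1]0B   read 1 → write B, move R, go to p0
p0 | 1BBBB[0]B   read 0 → write 1, move L, go to p2
p2 | 1BBB[B]1B   read B → write 0, move R, go to p2
p2 | 1BBB0[1]B   read 1 → write 1, move L, go to p2
p2 | 1BBB[0]1B   read 0 → write 1, move S, go to p1
p1 | 1BBB[1]1B   read 1 → write 1, move R, go to p0
p0 | 1BBB1[1]B   read 1 → write B, move R, go to p0
p0 | 1BBB1B[B]   read B → write B, move S, go to p3
p3 | 1BBB1B[B]
The non-blank tape span at halt is 1BBB1.

1BBB1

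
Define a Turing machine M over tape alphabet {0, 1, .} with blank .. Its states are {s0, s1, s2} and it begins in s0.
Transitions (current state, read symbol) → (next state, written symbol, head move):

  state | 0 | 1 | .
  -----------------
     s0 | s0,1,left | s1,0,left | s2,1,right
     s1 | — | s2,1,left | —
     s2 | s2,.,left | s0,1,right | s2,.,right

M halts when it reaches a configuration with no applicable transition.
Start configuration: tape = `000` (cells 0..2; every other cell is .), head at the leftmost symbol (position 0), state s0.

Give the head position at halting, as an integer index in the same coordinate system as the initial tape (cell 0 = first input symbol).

-2

state=s0 head=0 tape=..[0]00   (s0,0)→(s0,1,left)
state=s0 head=-1 tape=.[.]100   (s0,.)→(s2,1,right)
state=s2 head=0 tape=.1[1]00   (s2,1)→(s0,1,right)
state=s0 head=1 tape=.11[0]0   (s0,0)→(s0,1,left)
state=s0 head=0 tape=.1[1]10   (s0,1)→(s1,0,left)
state=s1 head=-1 tape=.[1]010   (s1,1)→(s2,1,left)
state=s2 head=-2 tape=[.]1010   (s2,.)→(s2,.,right)
state=s2 head=-1 tape=.[1]010   (s2,1)→(s0,1,right)
state=s0 head=0 tape=.1[0]10   (s0,0)→(s0,1,left)
state=s0 head=-1 tape=.[1]110   (s0,1)→(s1,0,left)
state=s1 head=-2 tape=[.]0110
At halt the head is at cell -2.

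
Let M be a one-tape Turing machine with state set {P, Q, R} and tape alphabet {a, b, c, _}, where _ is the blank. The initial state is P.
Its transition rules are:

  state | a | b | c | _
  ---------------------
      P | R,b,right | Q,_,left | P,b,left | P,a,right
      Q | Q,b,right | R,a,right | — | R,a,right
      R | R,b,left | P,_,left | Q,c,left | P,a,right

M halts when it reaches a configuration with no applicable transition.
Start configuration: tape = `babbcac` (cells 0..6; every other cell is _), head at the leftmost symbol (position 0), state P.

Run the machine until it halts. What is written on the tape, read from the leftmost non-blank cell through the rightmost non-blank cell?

state=P head=0 tape=_[b]abbcac   (P,b)→(Q,_,left)
state=Q head=-1 tape=[_]_abbcac   (Q,_)→(R,a,right)
state=R head=0 tape=a[_]abbcac   (R,_)→(P,a,right)
state=P head=1 tape=aa[a]bbcac   (P,a)→(R,b,right)
state=R head=2 tape=aab[b]bcac   (R,b)→(P,_,left)
state=P head=1 tape=aa[b]_bcac   (P,b)→(Q,_,left)
state=Q head=0 tape=a[a]__bcac   (Q,a)→(Q,b,right)
state=Q head=1 tape=ab[_]_bcac   (Q,_)→(R,a,right)
state=R head=2 tape=aba[_]bcac   (R,_)→(P,a,right)
state=P head=3 tape=abaa[b]cac   (P,b)→(Q,_,left)
state=Q head=2 tape=aba[a]_cac   (Q,a)→(Q,b,right)
state=Q head=3 tape=abab[_]cac   (Q,_)→(R,a,right)
state=R head=4 tape=ababa[c]ac   (R,c)→(Q,c,left)
state=Q head=3 tape=abab[a]cac   (Q,a)→(Q,b,right)
state=Q head=4 tape=ababb[c]ac
The non-blank tape span at halt is ababbcac.

ababbcac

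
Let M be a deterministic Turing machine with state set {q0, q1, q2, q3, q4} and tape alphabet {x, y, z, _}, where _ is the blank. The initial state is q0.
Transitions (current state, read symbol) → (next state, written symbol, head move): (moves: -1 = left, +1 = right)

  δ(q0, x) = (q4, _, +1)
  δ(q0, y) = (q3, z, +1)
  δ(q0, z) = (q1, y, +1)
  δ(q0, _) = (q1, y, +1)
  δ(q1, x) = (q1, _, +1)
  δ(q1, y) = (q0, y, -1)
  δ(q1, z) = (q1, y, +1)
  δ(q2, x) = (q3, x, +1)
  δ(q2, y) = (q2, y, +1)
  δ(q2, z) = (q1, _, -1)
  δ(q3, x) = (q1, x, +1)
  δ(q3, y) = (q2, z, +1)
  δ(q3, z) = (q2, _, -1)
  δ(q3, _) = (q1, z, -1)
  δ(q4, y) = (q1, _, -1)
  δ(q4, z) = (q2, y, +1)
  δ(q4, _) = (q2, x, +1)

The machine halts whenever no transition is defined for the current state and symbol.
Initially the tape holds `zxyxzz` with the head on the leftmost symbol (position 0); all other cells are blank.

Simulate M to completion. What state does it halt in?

q1

state=q0 head=0 tape=[z]xyxzz_   (q0,z)→(q1,y,+1)
state=q1 head=1 tape=y[x]yxzz_   (q1,x)→(q1,_,+1)
state=q1 head=2 tape=y_[y]xzz_   (q1,y)→(q0,y,-1)
state=q0 head=1 tape=y[_]yxzz_   (q0,_)→(q1,y,+1)
state=q1 head=2 tape=yy[y]xzz_   (q1,y)→(q0,y,-1)
state=q0 head=1 tape=y[y]yxzz_   (q0,y)→(q3,z,+1)
state=q3 head=2 tape=yz[y]xzz_   (q3,y)→(q2,z,+1)
state=q2 head=3 tape=yzz[x]zz_   (q2,x)→(q3,x,+1)
state=q3 head=4 tape=yzzx[z]z_   (q3,z)→(q2,_,-1)
state=q2 head=3 tape=yzz[x]_z_   (q2,x)→(q3,x,+1)
state=q3 head=4 tape=yzzx[_]z_   (q3,_)→(q1,z,-1)
state=q1 head=3 tape=yzz[x]zz_   (q1,x)→(q1,_,+1)
state=q1 head=4 tape=yzz_[z]z_   (q1,z)→(q1,y,+1)
state=q1 head=5 tape=yzz_y[z]_   (q1,z)→(q1,y,+1)
state=q1 head=6 tape=yzz_yy[_]
No transition is defined for (q1, _); M halts in state q1.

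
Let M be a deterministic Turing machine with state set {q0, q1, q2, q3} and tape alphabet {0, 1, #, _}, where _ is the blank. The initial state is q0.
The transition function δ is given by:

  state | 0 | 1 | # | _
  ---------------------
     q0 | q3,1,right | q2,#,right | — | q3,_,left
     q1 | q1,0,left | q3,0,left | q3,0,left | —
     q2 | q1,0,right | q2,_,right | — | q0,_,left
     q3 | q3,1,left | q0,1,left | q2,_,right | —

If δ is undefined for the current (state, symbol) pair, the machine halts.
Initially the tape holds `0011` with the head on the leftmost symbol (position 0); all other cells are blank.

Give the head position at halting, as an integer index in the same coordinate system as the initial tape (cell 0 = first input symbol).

q0 | __[0]011   read 0 → write 1, move right, go to q3
q3 | __1[0]11   read 0 → write 1, move left, go to q3
q3 | __[1]111   read 1 → write 1, move left, go to q0
q0 | _[_]1111   read _ → write _, move left, go to q3
q3 | [_]_1111
At halt the head is at cell -2.

-2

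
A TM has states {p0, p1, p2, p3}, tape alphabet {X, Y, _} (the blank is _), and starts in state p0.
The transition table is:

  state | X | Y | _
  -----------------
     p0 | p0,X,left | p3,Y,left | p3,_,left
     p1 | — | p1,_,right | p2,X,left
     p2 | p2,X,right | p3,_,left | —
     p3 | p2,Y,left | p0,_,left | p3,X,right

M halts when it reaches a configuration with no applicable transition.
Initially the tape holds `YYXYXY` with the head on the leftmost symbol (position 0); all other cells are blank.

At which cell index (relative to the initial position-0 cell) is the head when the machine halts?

-4

p0 | ____[Y]YXYXY   read Y → write Y, move left, go to p3
p3 | ___[_]YYXYXY   read _ → write X, move right, go to p3
p3 | ___X[Y]YXYXY   read Y → write _, move left, go to p0
p0 | ___[X]_YXYXY   read X → write X, move left, go to p0
p0 | __[_]X_YXYXY   read _ → write _, move left, go to p3
p3 | _[_]_X_YXYXY   read _ → write X, move right, go to p3
p3 | _X[_]X_YXYXY   read _ → write X, move right, go to p3
p3 | _XX[X]_YXYXY   read X → write Y, move left, go to p2
p2 | _X[X]Y_YXYXY   read X → write X, move right, go to p2
p2 | _XX[Y]_YXYXY   read Y → write _, move left, go to p3
p3 | _X[X]__YXYXY   read X → write Y, move left, go to p2
p2 | _[X]Y__YXYXY   read X → write X, move right, go to p2
p2 | _X[Y]__YXYXY   read Y → write _, move left, go to p3
p3 | _[X]___YXYXY   read X → write Y, move left, go to p2
p2 | [_]Y___YXYXY
At halt the head is at cell -4.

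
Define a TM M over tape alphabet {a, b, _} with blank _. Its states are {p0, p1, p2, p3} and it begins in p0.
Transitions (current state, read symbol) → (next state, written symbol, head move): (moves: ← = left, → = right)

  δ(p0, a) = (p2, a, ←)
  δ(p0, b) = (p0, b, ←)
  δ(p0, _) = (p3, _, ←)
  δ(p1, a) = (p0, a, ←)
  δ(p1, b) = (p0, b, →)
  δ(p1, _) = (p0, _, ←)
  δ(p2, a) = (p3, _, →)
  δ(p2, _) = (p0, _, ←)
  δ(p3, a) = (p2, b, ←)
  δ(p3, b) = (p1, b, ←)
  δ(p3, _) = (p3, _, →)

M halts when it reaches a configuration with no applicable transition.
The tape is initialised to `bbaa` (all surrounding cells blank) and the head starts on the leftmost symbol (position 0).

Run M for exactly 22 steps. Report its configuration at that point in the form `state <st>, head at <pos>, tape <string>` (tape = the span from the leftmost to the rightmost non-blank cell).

state=p0 head=0 tape=___[b]baa   (p0,b)→(p0,b,←)
state=p0 head=-1 tape=__[_]bbaa   (p0,_)→(p3,_,←)
state=p3 head=-2 tape=_[_]_bbaa   (p3,_)→(p3,_,→)
state=p3 head=-1 tape=__[_]bbaa   (p3,_)→(p3,_,→)
state=p3 head=0 tape=___[b]baa   (p3,b)→(p1,b,←)
state=p1 head=-1 tape=__[_]bbaa   (p1,_)→(p0,_,←)
state=p0 head=-2 tape=_[_]_bbaa   (p0,_)→(p3,_,←)
state=p3 head=-3 tape=[_]__bbaa   (p3,_)→(p3,_,→)
state=p3 head=-2 tape=_[_]_bbaa   (p3,_)→(p3,_,→)
state=p3 head=-1 tape=__[_]bbaa   (p3,_)→(p3,_,→)
state=p3 head=0 tape=___[b]baa   (p3,b)→(p1,b,←)
state=p1 head=-1 tape=__[_]bbaa   (p1,_)→(p0,_,←)
state=p0 head=-2 tape=_[_]_bbaa   (p0,_)→(p3,_,←)
state=p3 head=-3 tape=[_]__bbaa   (p3,_)→(p3,_,→)
state=p3 head=-2 tape=_[_]_bbaa   (p3,_)→(p3,_,→)
state=p3 head=-1 tape=__[_]bbaa   (p3,_)→(p3,_,→)
state=p3 head=0 tape=___[b]baa   (p3,b)→(p1,b,←)
state=p1 head=-1 tape=__[_]bbaa   (p1,_)→(p0,_,←)
state=p0 head=-2 tape=_[_]_bbaa   (p0,_)→(p3,_,←)
state=p3 head=-3 tape=[_]__bbaa   (p3,_)→(p3,_,→)
state=p3 head=-2 tape=_[_]_bbaa   (p3,_)→(p3,_,→)
state=p3 head=-1 tape=__[_]bbaa   (p3,_)→(p3,_,→)
state=p3 head=0 tape=___[b]baa
After 22 steps: state p3, head at 0, tape bbaa.

state p3, head at 0, tape bbaa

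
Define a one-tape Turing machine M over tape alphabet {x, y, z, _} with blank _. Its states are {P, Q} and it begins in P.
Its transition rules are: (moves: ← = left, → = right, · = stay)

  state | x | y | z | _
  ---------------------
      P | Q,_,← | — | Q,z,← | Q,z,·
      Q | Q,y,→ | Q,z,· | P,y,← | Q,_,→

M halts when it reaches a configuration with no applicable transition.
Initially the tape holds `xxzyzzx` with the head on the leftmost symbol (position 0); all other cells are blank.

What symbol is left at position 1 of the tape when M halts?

y

state=P head=0 tape=_[x]xzyzzx   (P,x)→(Q,_,←)
state=Q head=-1 tape=[_]_xzyzzx   (Q,_)→(Q,_,→)
state=Q head=0 tape=_[_]xzyzzx   (Q,_)→(Q,_,→)
state=Q head=1 tape=__[x]zyzzx   (Q,x)→(Q,y,→)
state=Q head=2 tape=__y[z]yzzx   (Q,z)→(P,y,←)
state=P head=1 tape=__[y]yyzzx
Cell 1 holds y when M halts.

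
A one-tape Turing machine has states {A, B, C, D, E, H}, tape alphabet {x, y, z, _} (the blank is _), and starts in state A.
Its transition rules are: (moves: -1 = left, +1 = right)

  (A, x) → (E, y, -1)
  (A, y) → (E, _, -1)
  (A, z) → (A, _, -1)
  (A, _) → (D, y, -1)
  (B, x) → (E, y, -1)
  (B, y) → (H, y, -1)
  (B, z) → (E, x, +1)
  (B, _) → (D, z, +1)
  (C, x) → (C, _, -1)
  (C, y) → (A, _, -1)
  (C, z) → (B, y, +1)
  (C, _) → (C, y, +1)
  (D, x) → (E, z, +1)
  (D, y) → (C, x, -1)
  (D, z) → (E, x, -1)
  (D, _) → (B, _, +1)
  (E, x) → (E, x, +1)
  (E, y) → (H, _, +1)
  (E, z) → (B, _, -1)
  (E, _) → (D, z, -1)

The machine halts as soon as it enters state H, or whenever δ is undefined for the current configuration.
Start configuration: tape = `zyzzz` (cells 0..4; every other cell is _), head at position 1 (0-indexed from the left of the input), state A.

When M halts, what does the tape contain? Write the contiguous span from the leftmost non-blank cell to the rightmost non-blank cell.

x__yzyzz

state=A head=1 tape=____z[y]zzz   (A,y)→(E,_,-1)
state=E head=0 tape=____[z]_zzz   (E,z)→(B,_,-1)
state=B head=-1 tape=___[_]__zzz   (B,_)→(D,z,+1)
state=D head=0 tape=___z[_]_zzz   (D,_)→(B,_,+1)
state=B head=1 tape=___z_[_]zzz   (B,_)→(D,z,+1)
state=D head=2 tape=___z_z[z]zz   (D,z)→(E,x,-1)
state=E head=1 tape=___z_[z]xzz   (E,z)→(B,_,-1)
state=B head=0 tape=___z[_]_xzz   (B,_)→(D,z,+1)
state=D head=1 tape=___zz[_]xzz   (D,_)→(B,_,+1)
state=B head=2 tape=___zz_[x]zz   (B,x)→(E,y,-1)
state=E head=1 tape=___zz[_]yzz   (E,_)→(D,z,-1)
state=D head=0 tape=___z[z]zyzz   (D,z)→(E,x,-1)
state=E head=-1 tape=___[z]xzyzz   (E,z)→(B,_,-1)
state=B head=-2 tape=__[_]_xzyzz   (B,_)→(D,z,+1)
state=D head=-1 tape=__z[_]xzyzz   (D,_)→(B,_,+1)
state=B head=0 tape=__z_[x]zyzz   (B,x)→(E,y,-1)
state=E head=-1 tape=__z[_]yzyzz   (E,_)→(D,z,-1)
state=D head=-2 tape=__[z]zyzyzz   (D,z)→(E,x,-1)
state=E head=-3 tape=_[_]xzyzyzz   (E,_)→(D,z,-1)
state=D head=-4 tape=[_]zxzyzyzz   (D,_)→(B,_,+1)
state=B head=-3 tape=_[z]xzyzyzz   (B,z)→(E,x,+1)
state=E head=-2 tape=_x[x]zyzyzz   (E,x)→(E,x,+1)
state=E head=-1 tape=_xx[z]yzyzz   (E,z)→(B,_,-1)
state=B head=-2 tape=_x[x]_yzyzz   (B,x)→(E,y,-1)
state=E head=-3 tape=_[x]y_yzyzz   (E,x)→(E,x,+1)
state=E head=-2 tape=_x[y]_yzyzz   (E,y)→(H,_,+1)
state=H head=-1 tape=_x_[_]yzyzz
The non-blank tape span at halt is x__yzyzz.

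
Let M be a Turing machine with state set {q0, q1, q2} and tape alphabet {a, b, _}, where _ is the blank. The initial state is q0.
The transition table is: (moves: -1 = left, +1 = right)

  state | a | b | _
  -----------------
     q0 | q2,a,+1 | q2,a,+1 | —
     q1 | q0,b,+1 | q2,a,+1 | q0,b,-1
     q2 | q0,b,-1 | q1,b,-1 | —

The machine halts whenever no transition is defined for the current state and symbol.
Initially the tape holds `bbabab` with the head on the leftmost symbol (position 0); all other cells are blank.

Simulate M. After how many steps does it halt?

20

q0 | [b]babab_   read b → write a, move +1, go to q2
q2 | a[b]abab_   read b → write b, move -1, go to q1
q1 | [a]babab_   read a → write b, move +1, go to q0
q0 | b[b]abab_   read b → write a, move +1, go to q2
q2 | ba[a]bab_   read a → write b, move -1, go to q0
q0 | b[a]bbab_   read a → write a, move +1, go to q2
q2 | ba[b]bab_   read b → write b, move -1, go to q1
q1 | b[a]bbab_   read a → write b, move +1, go to q0
q0 | bb[b]bab_   read b → write a, move +1, go to q2
q2 | bba[b]ab_   read b → write b, move -1, go to q1
q1 | bb[a]bab_   read a → write b, move +1, go to q0
q0 | bbb[b]ab_   read b → write a, move +1, go to q2
q2 | bbba[a]b_   read a → write b, move -1, go to q0
q0 | bbb[a]bb_   read a → write a, move +1, go to q2
q2 | bbba[b]b_   read b → write b, move -1, go to q1
q1 | bbb[a]bb_   read a → write b, move +1, go to q0
q0 | bbbb[b]b_   read b → write a, move +1, go to q2
q2 | bbbba[b]_   read b → write b, move -1, go to q1
q1 | bbbb[a]b_   read a → write b, move +1, go to q0
q0 | bbbbb[b]_   read b → write a, move +1, go to q2
q2 | bbbbba[_]
M halts after 20 transitions.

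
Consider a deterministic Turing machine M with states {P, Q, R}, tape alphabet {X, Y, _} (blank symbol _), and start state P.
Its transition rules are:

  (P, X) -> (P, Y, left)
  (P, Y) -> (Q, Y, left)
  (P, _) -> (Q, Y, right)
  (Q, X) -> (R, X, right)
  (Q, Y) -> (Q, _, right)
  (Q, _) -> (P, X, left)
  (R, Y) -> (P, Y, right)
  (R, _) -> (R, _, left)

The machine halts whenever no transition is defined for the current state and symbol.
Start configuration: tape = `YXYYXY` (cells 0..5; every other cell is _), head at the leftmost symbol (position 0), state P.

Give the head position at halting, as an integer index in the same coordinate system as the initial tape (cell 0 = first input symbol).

7

P | __[Y]XYYXY___   read Y → write Y, move left, go to Q
Q | _[_]YXYYXY___   read _ → write X, move left, go to P
P | [_]XYXYYXY___   read _ → write Y, move right, go to Q
Q | Y[X]YXYYXY___   read X → write X, move right, go to R
R | YX[Y]XYYXY___   read Y → write Y, move right, go to P
P | YXY[X]YYXY___   read X → write Y, move left, go to P
P | YX[Y]YYYXY___   read Y → write Y, move left, go to Q
Q | Y[X]YYYYXY___   read X → write X, move right, go to R
R | YX[Y]YYYXY___   read Y → write Y, move right, go to P
P | YXY[Y]YYXY___   read Y → write Y, move left, go to Q
Q | YX[Y]YYYXY___   read Y → write _, move right, go to Q
Q | YX_[Y]YYXY___   read Y → write _, move right, go to Q
Q | YX__[Y]YXY___   read Y → write _, move right, go to Q
Q | YX___[Y]XY___   read Y → write _, move right, go to Q
Q | YX____[X]Y___   read X → write X, move right, go to R
R | YX____X[Y]___   read Y → write Y, move right, go to P
P | YX____XY[_]__   read _ → write Y, move right, go to Q
Q | YX____XYY[_]_   read _ → write X, move left, go to P
P | YX____XY[Y]X_   read Y → write Y, move left, go to Q
Q | YX____X[Y]YX_   read Y → write _, move right, go to Q
Q | YX____X_[Y]X_   read Y → write _, move right, go to Q
Q | YX____X__[X]_   read X → write X, move right, go to R
R | YX____X__X[_]   read _ → write _, move left, go to R
R | YX____X__[X]_
At halt the head is at cell 7.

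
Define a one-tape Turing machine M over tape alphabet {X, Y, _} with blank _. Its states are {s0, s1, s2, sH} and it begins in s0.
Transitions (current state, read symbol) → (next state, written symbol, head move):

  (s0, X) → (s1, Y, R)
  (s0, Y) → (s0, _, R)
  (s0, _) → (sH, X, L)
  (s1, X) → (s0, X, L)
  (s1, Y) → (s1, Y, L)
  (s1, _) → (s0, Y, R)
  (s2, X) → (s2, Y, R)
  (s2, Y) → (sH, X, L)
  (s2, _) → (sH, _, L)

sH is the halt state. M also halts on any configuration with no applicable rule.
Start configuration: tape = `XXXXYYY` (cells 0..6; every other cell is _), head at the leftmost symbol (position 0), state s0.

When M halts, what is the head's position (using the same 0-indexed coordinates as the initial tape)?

6

state=s0 head=0 tape=[X]XXXYYY_   (s0,X)→(s1,Y,R)
state=s1 head=1 tape=Y[X]XXYYY_   (s1,X)→(s0,X,L)
state=s0 head=0 tape=[Y]XXXYYY_   (s0,Y)→(s0,_,R)
state=s0 head=1 tape=_[X]XXYYY_   (s0,X)→(s1,Y,R)
state=s1 head=2 tape=_Y[X]XYYY_   (s1,X)→(s0,X,L)
state=s0 head=1 tape=_[Y]XXYYY_   (s0,Y)→(s0,_,R)
state=s0 head=2 tape=__[X]XYYY_   (s0,X)→(s1,Y,R)
state=s1 head=3 tape=__Y[X]YYY_   (s1,X)→(s0,X,L)
state=s0 head=2 tape=__[Y]XYYY_   (s0,Y)→(s0,_,R)
state=s0 head=3 tape=___[X]YYY_   (s0,X)→(s1,Y,R)
state=s1 head=4 tape=___Y[Y]YY_   (s1,Y)→(s1,Y,L)
state=s1 head=3 tape=___[Y]YYY_   (s1,Y)→(s1,Y,L)
state=s1 head=2 tape=__[_]YYYY_   (s1,_)→(s0,Y,R)
state=s0 head=3 tape=__Y[Y]YYY_   (s0,Y)→(s0,_,R)
state=s0 head=4 tape=__Y_[Y]YY_   (s0,Y)→(s0,_,R)
state=s0 head=5 tape=__Y__[Y]Y_   (s0,Y)→(s0,_,R)
state=s0 head=6 tape=__Y___[Y]_   (s0,Y)→(s0,_,R)
state=s0 head=7 tape=__Y____[_]   (s0,_)→(sH,X,L)
state=sH head=6 tape=__Y___[_]X
At halt the head is at cell 6.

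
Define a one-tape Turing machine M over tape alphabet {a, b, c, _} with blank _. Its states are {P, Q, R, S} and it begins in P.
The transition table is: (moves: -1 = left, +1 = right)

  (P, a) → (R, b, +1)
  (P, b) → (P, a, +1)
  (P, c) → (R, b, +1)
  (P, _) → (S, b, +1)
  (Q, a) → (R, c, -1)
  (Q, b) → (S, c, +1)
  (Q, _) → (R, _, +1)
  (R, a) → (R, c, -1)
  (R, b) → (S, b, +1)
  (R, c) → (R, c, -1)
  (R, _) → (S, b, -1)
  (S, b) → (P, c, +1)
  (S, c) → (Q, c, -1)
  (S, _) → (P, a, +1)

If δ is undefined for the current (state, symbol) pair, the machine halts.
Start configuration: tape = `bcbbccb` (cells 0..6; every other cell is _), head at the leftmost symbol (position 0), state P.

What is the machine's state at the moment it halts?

state=P head=0 tape=[b]cbbccb   (P,b)→(P,a,+1)
state=P head=1 tape=a[c]bbccb   (P,c)→(R,b,+1)
state=R head=2 tape=ab[b]bccb   (R,b)→(S,b,+1)
state=S head=3 tape=abb[b]ccb   (S,b)→(P,c,+1)
state=P head=4 tape=abbc[c]cb   (P,c)→(R,b,+1)
state=R head=5 tape=abbcb[c]b   (R,c)→(R,c,-1)
state=R head=4 tape=abbc[b]cb   (R,b)→(S,b,+1)
state=S head=5 tape=abbcb[c]b   (S,c)→(Q,c,-1)
state=Q head=4 tape=abbc[b]cb   (Q,b)→(S,c,+1)
state=S head=5 tape=abbcc[c]b   (S,c)→(Q,c,-1)
state=Q head=4 tape=abbc[c]cb
No transition is defined for (Q, c); M halts in state Q.

Q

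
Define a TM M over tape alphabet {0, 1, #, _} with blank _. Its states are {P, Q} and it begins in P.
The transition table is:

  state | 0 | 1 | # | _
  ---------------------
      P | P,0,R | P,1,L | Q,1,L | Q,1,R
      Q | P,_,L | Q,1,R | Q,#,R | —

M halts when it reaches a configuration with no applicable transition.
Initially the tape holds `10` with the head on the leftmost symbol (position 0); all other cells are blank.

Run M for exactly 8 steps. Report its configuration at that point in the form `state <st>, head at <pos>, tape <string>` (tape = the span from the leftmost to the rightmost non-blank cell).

state Q, head at 0, tape 111

state=P head=0 tape=__[1]0   (P,1)→(P,1,L)
state=P head=-1 tape=_[_]10   (P,_)→(Q,1,R)
state=Q head=0 tape=_1[1]0   (Q,1)→(Q,1,R)
state=Q head=1 tape=_11[0]   (Q,0)→(P,_,L)
state=P head=0 tape=_1[1]_   (P,1)→(P,1,L)
state=P head=-1 tape=_[1]1_   (P,1)→(P,1,L)
state=P head=-2 tape=[_]11_   (P,_)→(Q,1,R)
state=Q head=-1 tape=1[1]1_   (Q,1)→(Q,1,R)
state=Q head=0 tape=11[1]_
After 8 steps: state Q, head at 0, tape 111.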